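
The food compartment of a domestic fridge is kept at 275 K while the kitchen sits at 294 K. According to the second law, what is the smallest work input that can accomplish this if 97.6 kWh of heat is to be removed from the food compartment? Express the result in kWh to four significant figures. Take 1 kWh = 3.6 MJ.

The reservoir spacing is ΔT = 294 − 275 = 19.00 K.
The reversible limit is COP_R = T_C/ΔT = 14.47, so W_min = Q_C/COP = Q_C·ΔT/T_C.
W_min = 97.60 × 19.00/275.00 = 6.743 kWh.

6.743 kWh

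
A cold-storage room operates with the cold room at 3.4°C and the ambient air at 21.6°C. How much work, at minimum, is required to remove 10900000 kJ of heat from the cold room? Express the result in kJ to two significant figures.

In absolute terms T_C = 276.55 K and T_H = 294.75 K, so ΔT = 18.20 K.
The reversible limit is COP_R = T_C/ΔT = 15.20, so W_min = Q_C/COP = Q_C·ΔT/T_C.
W_min = 10900000 × 18.20/276.55 = 717300 kJ.

720000 kJ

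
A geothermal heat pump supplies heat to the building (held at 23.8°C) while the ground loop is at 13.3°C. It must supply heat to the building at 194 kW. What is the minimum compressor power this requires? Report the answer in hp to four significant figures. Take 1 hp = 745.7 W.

9.199 hp

In absolute terms T_C = 286.45 K and T_H = 296.95 K, so ΔT = 10.50 K.
COP_Carnot = T_H/ΔT = 296.95/10.50 = 28.28.
Ẇ_min = Q̇/COP_Carnot = 194.0/28.28 = 6.860 kW = 9.199 hp.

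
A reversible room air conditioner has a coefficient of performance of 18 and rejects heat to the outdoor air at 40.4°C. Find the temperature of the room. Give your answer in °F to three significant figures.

For a Carnot refrigerator COP_R = T_C/(T_H − T_C), so T_C = COP·T_H/(1 + COP).
With T_H = 313.55 K, T_C = 18 × 313.55/19.00 = 297.05 K.
Converting, 297.05 K = 75.02°F.

75.0 °F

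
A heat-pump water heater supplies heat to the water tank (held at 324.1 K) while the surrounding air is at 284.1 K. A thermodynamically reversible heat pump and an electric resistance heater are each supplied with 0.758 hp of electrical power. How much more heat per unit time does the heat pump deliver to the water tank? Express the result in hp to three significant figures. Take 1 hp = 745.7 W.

The reservoir spacing is ΔT = 324.1 − 284.1 = 40.00 K.
COP_Carnot = T_H/ΔT = 324.10/40.00 = 8.103.
The heat pump delivers Q̇_H = COP × Ẇ = 6.142 hp; the resistance heater delivers Ẇ = 0.7580 hp.
Extra = (COP − 1)·Ẇ = 5.384 hp.

5.38 hp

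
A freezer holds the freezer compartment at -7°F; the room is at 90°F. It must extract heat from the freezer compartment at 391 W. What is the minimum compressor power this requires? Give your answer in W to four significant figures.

In absolute terms T_C = 251.48 K and T_H = 305.37 K, so ΔT = 53.89 K.
COP_Carnot = T_C/ΔT = 251.48/53.89 = 4.667.
Ẇ_min = Q̇/COP_Carnot = 391.0/4.667 = 83.79 W.

83.79 W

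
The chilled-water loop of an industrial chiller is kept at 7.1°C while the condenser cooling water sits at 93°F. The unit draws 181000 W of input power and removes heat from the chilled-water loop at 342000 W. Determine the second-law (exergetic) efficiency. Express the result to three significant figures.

COP_actual = Q̇_C/Ẇ = 342000/181000 = 1.890.
In absolute terms T_C = 280.25 K and T_H = 307.04 K, so ΔT = 26.79 K.
COP_Carnot = T_C/ΔT = 280.25/26.79 = 10.46.
η_II = COP_actual/COP_Carnot = 1.890/10.46 = 0.1806.

0.181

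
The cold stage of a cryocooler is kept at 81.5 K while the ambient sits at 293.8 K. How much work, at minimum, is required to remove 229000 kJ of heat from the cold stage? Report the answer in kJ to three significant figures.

The reservoir spacing is ΔT = 293.8 − 81.5 = 212.3 K.
The reversible limit is COP_R = T_C/ΔT = 0.3839, so W_min = Q_C/COP = Q_C·ΔT/T_C.
W_min = 229000 × 212.3/81.50 = 596500 kJ.

597000 kJ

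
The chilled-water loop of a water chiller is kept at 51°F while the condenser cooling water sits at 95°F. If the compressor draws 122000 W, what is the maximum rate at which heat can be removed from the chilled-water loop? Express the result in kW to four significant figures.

1416 kW

In absolute terms T_C = 283.71 K and T_H = 308.15 K, so ΔT = 24.44 K.
COP_Carnot = T_C/ΔT = 283.71/24.44 = 11.61.
Q̇_max = COP_Carnot × Ẇ = 11.61 × 122000 W = 1416000 W = 1416 kW.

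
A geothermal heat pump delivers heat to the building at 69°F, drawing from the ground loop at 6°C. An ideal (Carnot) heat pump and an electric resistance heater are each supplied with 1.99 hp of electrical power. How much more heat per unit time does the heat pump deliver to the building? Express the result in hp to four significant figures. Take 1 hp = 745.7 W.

In absolute terms T_C = 279.15 K and T_H = 293.71 K, so ΔT = 14.56 K.
COP_Carnot = T_H/ΔT = 293.71/14.56 = 20.18.
The heat pump delivers Q̇_H = COP × Ẇ = 40.15 hp; the resistance heater delivers Ẇ = 1.990 hp.
Extra = (COP − 1)·Ẇ = 38.16 hp.

38.16 hp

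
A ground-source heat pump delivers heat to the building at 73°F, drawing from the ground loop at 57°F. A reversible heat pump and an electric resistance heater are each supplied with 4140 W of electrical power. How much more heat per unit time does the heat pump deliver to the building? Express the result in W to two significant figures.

In absolute terms T_C = 287.04 K and T_H = 295.93 K, so ΔT = 8.889 K.
COP_Carnot = T_H/ΔT = 295.93/8.889 = 33.29.
The heat pump delivers Q̇_H = COP × Ẇ = 137800 W; the resistance heater delivers Ẇ = 4140 W.
Extra = (COP − 1)·Ẇ = 133700 W.

130000 W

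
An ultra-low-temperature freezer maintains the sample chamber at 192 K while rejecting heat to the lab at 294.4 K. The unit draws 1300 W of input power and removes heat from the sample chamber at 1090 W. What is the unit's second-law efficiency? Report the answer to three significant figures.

COP_actual = Q̇_C/Ẇ = 1090/1300 = 0.8385.
The reservoir spacing is ΔT = 294.4 − 192 = 102.4 K.
COP_Carnot = T_C/ΔT = 192.00/102.4 = 1.875.
η_II = COP_actual/COP_Carnot = 0.8385/1.875 = 0.4472.

0.447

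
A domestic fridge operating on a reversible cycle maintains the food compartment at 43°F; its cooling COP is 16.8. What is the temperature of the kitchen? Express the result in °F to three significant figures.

72.9 °F

COP_R = T_C/(T_H − T_C) gives T_H − T_C = T_C/COP.
With T_C = 279.26 K, T_H = 279.26 × (1 + 1/16.8) = 295.88 K.
Converting, 295.88 K = 72.92°F.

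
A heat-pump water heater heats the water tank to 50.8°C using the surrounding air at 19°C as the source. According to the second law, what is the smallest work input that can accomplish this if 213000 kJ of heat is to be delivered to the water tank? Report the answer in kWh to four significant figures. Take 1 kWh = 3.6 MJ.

In absolute terms T_C = 292.15 K and T_H = 323.95 K, so ΔT = 31.80 K.
The reversible limit is COP_HP = T_H/ΔT = 10.19, so W_min = Q_H/COP = Q_H·ΔT/T_H.
W_min = 213000 × 31.80/323.95 = 20910 kJ = 5.808 kWh.

5.808 kWh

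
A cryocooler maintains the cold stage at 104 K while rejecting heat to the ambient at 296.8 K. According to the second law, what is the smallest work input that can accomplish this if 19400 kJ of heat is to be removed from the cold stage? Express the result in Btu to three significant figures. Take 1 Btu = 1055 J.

The reservoir spacing is ΔT = 296.8 − 104 = 192.8 K.
The reversible limit is COP_R = T_C/ΔT = 0.5394, so W_min = Q_C/COP = Q_C·ΔT/T_C.
W_min = 19400 × 192.8/104.00 = 35960 kJ = 34090 Btu.

34100 Btu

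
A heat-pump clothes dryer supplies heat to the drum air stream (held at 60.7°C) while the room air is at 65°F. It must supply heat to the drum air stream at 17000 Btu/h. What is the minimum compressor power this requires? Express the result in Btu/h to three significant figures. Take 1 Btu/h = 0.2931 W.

In absolute terms T_C = 291.48 K and T_H = 333.85 K, so ΔT = 42.37 K.
COP_Carnot = T_H/ΔT = 333.85/42.37 = 7.880.
Ẇ_min = Q̇/COP_Carnot = 17000/7.880 = 2157 Btu/h.

2160 Btu/h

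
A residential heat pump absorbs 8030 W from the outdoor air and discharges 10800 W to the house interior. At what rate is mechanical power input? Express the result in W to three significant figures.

2770 W

For a cyclic device the first law requires Q̇_H = Q̇_C + Ẇ.
Ẇ = Q̇_H − Q̇_C = 2770 W.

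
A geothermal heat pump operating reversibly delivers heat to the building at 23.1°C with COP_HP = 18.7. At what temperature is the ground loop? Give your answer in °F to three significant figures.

45.1 °F

COP_HP = T_H/(T_H − T_C) gives T_H − T_C = T_H/COP.
With T_H = 296.25 K, T_C = 296.25 × (1 − 1/18.7) = 280.41 K.
Converting, 280.41 K = 45.06°F.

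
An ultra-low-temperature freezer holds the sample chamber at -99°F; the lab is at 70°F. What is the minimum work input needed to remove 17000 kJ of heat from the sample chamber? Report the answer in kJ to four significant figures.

In absolute terms T_C = 200.37 K and T_H = 294.26 K, so ΔT = 93.89 K.
The reversible limit is COP_R = T_C/ΔT = 2.134, so W_min = Q_C/COP = Q_C·ΔT/T_C.
W_min = 17000 × 93.89/200.37 = 7966 kJ.

7966 kJ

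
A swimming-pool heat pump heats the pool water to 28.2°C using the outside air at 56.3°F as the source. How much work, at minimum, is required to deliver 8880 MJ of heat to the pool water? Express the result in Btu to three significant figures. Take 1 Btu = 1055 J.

411000 Btu

In absolute terms T_C = 286.65 K and T_H = 301.35 K, so ΔT = 14.70 K.
The reversible limit is COP_HP = T_H/ΔT = 20.50, so W_min = Q_H/COP = Q_H·ΔT/T_H.
W_min = 8880 × 14.70/301.35 = 433.2 MJ = 410600 Btu.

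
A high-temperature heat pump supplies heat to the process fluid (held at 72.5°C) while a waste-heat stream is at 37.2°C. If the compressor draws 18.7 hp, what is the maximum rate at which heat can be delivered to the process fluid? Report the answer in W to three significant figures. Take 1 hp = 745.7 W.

137000 W

In absolute terms T_C = 310.35 K and T_H = 345.65 K, so ΔT = 35.30 K.
COP_Carnot = T_H/ΔT = 345.65/35.30 = 9.792.
Q̇_max = COP_Carnot × Ẇ = 9.792 × 18.70 hp = 183.1 hp = 136500 W.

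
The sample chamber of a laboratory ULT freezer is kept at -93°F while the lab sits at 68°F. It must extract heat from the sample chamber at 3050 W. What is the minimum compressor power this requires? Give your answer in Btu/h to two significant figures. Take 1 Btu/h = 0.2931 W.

In absolute terms T_C = 203.71 K and T_H = 293.15 K, so ΔT = 89.44 K.
COP_Carnot = T_C/ΔT = 203.71/89.44 = 2.277.
Ẇ_min = Q̇/COP_Carnot = 3050/2.277 = 1339 W = 4569 Btu/h.

4600 Btu/h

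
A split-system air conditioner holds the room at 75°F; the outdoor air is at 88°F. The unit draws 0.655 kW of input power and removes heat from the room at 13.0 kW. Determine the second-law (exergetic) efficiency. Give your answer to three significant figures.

COP_actual = Q̇_C/Ẇ = 13.00/0.6550 = 19.85.
In absolute terms T_C = 297.04 K and T_H = 304.26 K, so ΔT = 7.222 K.
COP_Carnot = T_C/ΔT = 297.04/7.222 = 41.13.
η_II = COP_actual/COP_Carnot = 19.85/41.13 = 0.4826.

0.483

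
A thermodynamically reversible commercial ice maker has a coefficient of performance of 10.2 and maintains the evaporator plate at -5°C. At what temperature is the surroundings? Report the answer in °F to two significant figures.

70 °F

COP_R = T_C/(T_H − T_C) gives T_H − T_C = T_C/COP.
With T_C = 268.15 K, T_H = 268.15 × (1 + 1/10.2) = 294.44 K.
Converting, 294.44 K = 70.32°F.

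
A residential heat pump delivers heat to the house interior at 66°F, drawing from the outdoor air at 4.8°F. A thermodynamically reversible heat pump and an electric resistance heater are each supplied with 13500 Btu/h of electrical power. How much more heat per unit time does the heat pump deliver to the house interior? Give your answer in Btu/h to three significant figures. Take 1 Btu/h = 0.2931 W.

In absolute terms T_C = 258.04 K and T_H = 292.04 K, so ΔT = 34.00 K.
COP_Carnot = T_H/ΔT = 292.04/34.00 = 8.589.
The heat pump delivers Q̇_H = COP × Ẇ = 116000 Btu/h; the resistance heater delivers Ẇ = 13500 Btu/h.
Extra = (COP − 1)·Ẇ = 102500 Btu/h.

102000 Btu/h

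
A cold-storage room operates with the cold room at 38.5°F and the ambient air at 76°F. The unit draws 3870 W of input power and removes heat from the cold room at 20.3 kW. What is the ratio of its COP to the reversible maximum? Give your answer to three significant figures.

Converting, Q̇_C = 20.30 kW = 20300 W, so COP_actual = Q̇_C/Ẇ = 20300/3870 = 5.245.
In absolute terms T_C = 276.76 K and T_H = 297.59 K, so ΔT = 20.83 K.
COP_Carnot = T_C/ΔT = 276.76/20.83 = 13.28.
η_II = COP_actual/COP_Carnot = 5.245/13.28 = 0.3949.

0.395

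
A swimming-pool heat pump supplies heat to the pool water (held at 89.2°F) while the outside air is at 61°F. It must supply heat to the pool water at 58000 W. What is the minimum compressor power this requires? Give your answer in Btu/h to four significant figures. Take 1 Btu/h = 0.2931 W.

In absolute terms T_C = 289.26 K and T_H = 304.93 K, so ΔT = 15.67 K.
COP_Carnot = T_H/ΔT = 304.93/15.67 = 19.46.
Ẇ_min = Q̇/COP_Carnot = 58000/19.46 = 2980 W = 10170 Btu/h.

10170 Btu/h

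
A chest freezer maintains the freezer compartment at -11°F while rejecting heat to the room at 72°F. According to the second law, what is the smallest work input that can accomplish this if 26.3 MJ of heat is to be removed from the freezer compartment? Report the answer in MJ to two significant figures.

In absolute terms T_C = 249.26 K and T_H = 295.37 K, so ΔT = 46.11 K.
The reversible limit is COP_R = T_C/ΔT = 5.406, so W_min = Q_C/COP = Q_C·ΔT/T_C.
W_min = 26.30 × 46.11/249.26 = 4.865 MJ.

4.9 MJ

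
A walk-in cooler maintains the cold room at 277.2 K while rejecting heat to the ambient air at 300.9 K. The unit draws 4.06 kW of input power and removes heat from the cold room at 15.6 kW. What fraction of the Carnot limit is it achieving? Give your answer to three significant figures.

COP_actual = Q̇_C/Ẇ = 15.60/4.060 = 3.842.
The reservoir spacing is ΔT = 300.9 − 277.2 = 23.70 K.
COP_Carnot = T_C/ΔT = 277.20/23.70 = 11.70.
η_II = COP_actual/COP_Carnot = 3.842/11.70 = 0.3285.

0.329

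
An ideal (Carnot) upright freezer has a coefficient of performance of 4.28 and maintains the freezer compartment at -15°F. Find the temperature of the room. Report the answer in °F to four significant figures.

88.89 °F

COP_R = T_C/(T_H − T_C) gives T_H − T_C = T_C/COP.
With T_C = 247.04 K, T_H = 247.04 × (1 + 1/4.28) = 304.76 K.
Converting, 304.76 K = 88.89°F.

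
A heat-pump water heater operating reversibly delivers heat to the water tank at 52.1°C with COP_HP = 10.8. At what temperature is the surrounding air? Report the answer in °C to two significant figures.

22 °C

COP_HP = T_H/(T_H − T_C) gives T_H − T_C = T_H/COP.
With T_H = 325.25 K, T_C = 325.25 × (1 − 1/10.8) = 295.13 K.
Converting, 295.13 K = 21.98°C.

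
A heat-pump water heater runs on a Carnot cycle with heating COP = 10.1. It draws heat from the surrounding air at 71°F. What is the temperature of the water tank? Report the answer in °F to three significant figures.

129 °F

COP_HP = T_H/(T_H − T_C) rearranges to T_H = COP·T_C/(COP − 1).
With T_C = 294.82 K, T_H = 10.1 × 294.82/9.100 = 327.21 K.
Converting, 327.21 K = 129.32°F.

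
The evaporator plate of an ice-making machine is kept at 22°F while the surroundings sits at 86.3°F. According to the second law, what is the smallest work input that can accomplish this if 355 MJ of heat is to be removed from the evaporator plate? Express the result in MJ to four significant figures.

47.39 MJ

In absolute terms T_C = 267.59 K and T_H = 303.32 K, so ΔT = 35.72 K.
The reversible limit is COP_R = T_C/ΔT = 7.491, so W_min = Q_C/COP = Q_C·ΔT/T_C.
W_min = 355.0 × 35.72/267.59 = 47.39 MJ.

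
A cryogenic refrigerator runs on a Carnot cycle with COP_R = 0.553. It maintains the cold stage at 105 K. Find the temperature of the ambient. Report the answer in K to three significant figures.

295 K

COP_R = T_C/(T_H − T_C) gives T_H − T_C = T_C/COP.
With T_C = 105.00 K, T_H = 105.00 × (1 + 1/0.553) = 294.87 K.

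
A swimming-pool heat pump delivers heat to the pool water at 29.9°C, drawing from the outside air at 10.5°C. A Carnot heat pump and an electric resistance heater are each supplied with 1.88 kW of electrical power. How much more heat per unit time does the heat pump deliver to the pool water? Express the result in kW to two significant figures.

27 kW

In absolute terms T_C = 283.65 K and T_H = 303.05 K, so ΔT = 19.40 K.
COP_Carnot = T_H/ΔT = 303.05/19.40 = 15.62.
The heat pump delivers Q̇_H = COP × Ẇ = 29.37 kW; the resistance heater delivers Ẇ = 1.880 kW.
Extra = (COP − 1)·Ẇ = 27.49 kW.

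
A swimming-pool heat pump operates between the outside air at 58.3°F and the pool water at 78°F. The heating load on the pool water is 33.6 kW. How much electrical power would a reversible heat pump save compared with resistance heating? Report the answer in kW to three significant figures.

In absolute terms T_C = 287.76 K and T_H = 298.71 K, so ΔT = 10.94 K.
COP_Carnot = T_H/ΔT = 298.71/10.94 = 27.29.
Resistance heating needs Ẇ_res = Q̇_H = 33.60 kW; the reversible heat pump needs only Ẇ_hp = Q̇_H/COP = 1.231 kW.
Saving = 33.60 − 1.231 = 32.37 kW.

32.4 kW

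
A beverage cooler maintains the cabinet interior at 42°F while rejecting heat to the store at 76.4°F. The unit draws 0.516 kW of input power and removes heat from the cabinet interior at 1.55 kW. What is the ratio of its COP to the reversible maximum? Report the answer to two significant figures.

COP_actual = Q̇_C/Ẇ = 1.550/0.5160 = 3.004.
In absolute terms T_C = 278.71 K and T_H = 297.82 K, so ΔT = 19.11 K.
COP_Carnot = T_C/ΔT = 278.71/19.11 = 14.58.
η_II = COP_actual/COP_Carnot = 3.004/14.58 = 0.2060.

0.21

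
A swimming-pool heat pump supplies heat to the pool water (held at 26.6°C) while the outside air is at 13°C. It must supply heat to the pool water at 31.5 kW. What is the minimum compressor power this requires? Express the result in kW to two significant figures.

1.4 kW

In absolute terms T_C = 286.15 K and T_H = 299.75 K, so ΔT = 13.60 K.
COP_Carnot = T_H/ΔT = 299.75/13.60 = 22.04.
Ẇ_min = Q̇/COP_Carnot = 31.50/22.04 = 1.429 kW.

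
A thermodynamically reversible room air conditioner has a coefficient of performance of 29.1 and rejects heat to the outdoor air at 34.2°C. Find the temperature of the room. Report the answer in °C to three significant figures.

24.0 °C

For a Carnot refrigerator COP_R = T_C/(T_H − T_C), so T_C = COP·T_H/(1 + COP).
With T_H = 307.35 K, T_C = 29.1 × 307.35/30.10 = 297.14 K.
Converting, 297.14 K = 23.99°C.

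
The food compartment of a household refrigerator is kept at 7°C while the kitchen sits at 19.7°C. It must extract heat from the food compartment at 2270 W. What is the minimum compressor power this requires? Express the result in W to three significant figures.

103 W

In absolute terms T_C = 280.15 K and T_H = 292.85 K, so ΔT = 12.70 K.
COP_Carnot = T_C/ΔT = 280.15/12.70 = 22.06.
Ẇ_min = Q̇/COP_Carnot = 2270/22.06 = 102.9 W.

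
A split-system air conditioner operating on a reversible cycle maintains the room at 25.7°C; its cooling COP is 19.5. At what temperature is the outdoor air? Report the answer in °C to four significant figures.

41.03 °C

COP_R = T_C/(T_H − T_C) gives T_H − T_C = T_C/COP.
With T_C = 298.85 K, T_H = 298.85 × (1 + 1/19.5) = 314.18 K.
Converting, 314.18 K = 41.03°C.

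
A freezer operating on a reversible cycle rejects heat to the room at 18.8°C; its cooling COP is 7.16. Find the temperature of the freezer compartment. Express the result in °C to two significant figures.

For a Carnot refrigerator COP_R = T_C/(T_H − T_C), so T_C = COP·T_H/(1 + COP).
With T_H = 291.95 K, T_C = 7.16 × 291.95/8.160 = 256.17 K.
Converting, 256.17 K = -16.98°C.

-17 °C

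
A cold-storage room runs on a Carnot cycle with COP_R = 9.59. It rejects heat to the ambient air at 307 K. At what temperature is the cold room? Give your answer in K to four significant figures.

For a Carnot refrigerator COP_R = T_C/(T_H − T_C), so T_C = COP·T_H/(1 + COP).
With T_H = 307.00 K, T_C = 9.59 × 307.00/10.59 = 278.01 K.

278.0 K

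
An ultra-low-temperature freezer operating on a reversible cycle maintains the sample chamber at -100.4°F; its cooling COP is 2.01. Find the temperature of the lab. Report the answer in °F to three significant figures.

COP_R = T_C/(T_H − T_C) gives T_H − T_C = T_C/COP.
With T_C = 199.59 K, T_H = 199.59 × (1 + 1/2.01) = 298.90 K.
Converting, 298.90 K = 78.34°F.

78.3 °F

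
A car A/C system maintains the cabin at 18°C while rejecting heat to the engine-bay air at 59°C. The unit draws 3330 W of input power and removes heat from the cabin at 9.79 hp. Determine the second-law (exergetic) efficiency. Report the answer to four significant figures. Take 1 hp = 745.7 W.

Converting, Q̇_C = 9.790 hp = 7300 W, so COP_actual = Q̇_C/Ẇ = 7300/3330 = 2.192.
In absolute terms T_C = 291.15 K and T_H = 332.15 K, so ΔT = 41.00 K.
COP_Carnot = T_C/ΔT = 291.15/41.00 = 7.101.
η_II = COP_actual/COP_Carnot = 2.192/7.101 = 0.3087.

0.3087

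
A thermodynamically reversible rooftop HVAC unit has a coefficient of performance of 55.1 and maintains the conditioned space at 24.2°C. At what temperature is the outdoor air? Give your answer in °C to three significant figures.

29.6 °C

COP_R = T_C/(T_H − T_C) gives T_H − T_C = T_C/COP.
With T_C = 297.35 K, T_H = 297.35 × (1 + 1/55.1) = 302.75 K.
Converting, 302.75 K = 29.60°C.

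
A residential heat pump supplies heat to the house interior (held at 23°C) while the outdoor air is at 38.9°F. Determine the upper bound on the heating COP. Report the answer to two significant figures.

In absolute terms T_C = 276.98 K and T_H = 296.15 K, so ΔT = 19.17 K.
For a reversible cycle, COP_Carnot = T_H/ΔT = 296.15/19.17 = 15.45.

15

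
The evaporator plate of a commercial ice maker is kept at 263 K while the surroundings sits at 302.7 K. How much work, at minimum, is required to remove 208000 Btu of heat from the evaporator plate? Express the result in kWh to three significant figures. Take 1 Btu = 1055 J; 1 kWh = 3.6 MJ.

9.20 kWh

The reservoir spacing is ΔT = 302.7 − 263 = 39.70 K.
The reversible limit is COP_R = T_C/ΔT = 6.625, so W_min = Q_C/COP = Q_C·ΔT/T_C.
W_min = 208000 × 39.70/263.00 = 31400 Btu = 9.201 kWh.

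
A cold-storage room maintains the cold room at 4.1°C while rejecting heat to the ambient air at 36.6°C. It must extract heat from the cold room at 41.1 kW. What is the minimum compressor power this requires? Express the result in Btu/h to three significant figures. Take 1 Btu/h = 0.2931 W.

16400 Btu/h

In absolute terms T_C = 277.25 K and T_H = 309.75 K, so ΔT = 32.50 K.
COP_Carnot = T_C/ΔT = 277.25/32.50 = 8.531.
Ẇ_min = Q̇/COP_Carnot = 41.10/8.531 = 4.818 kW = 16440 Btu/h.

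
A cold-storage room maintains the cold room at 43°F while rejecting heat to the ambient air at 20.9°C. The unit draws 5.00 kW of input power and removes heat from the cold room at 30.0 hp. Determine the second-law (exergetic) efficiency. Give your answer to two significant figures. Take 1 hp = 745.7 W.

Converting, Q̇_C = 30.00 hp = 22.37 kW, so COP_actual = Q̇_C/Ẇ = 22.37/5.000 = 4.474.
In absolute terms T_C = 279.26 K and T_H = 294.05 K, so ΔT = 14.79 K.
COP_Carnot = T_C/ΔT = 279.26/14.79 = 18.88.
η_II = COP_actual/COP_Carnot = 4.474/18.88 = 0.2369.

0.24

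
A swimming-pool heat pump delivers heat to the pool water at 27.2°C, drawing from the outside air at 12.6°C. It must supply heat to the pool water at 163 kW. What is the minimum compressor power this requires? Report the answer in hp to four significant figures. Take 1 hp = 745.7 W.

In absolute terms T_C = 285.75 K and T_H = 300.35 K, so ΔT = 14.60 K.
COP_Carnot = T_H/ΔT = 300.35/14.60 = 20.57.
Ẇ_min = Q̇/COP_Carnot = 163.0/20.57 = 7.923 kW = 10.63 hp.

10.63 hp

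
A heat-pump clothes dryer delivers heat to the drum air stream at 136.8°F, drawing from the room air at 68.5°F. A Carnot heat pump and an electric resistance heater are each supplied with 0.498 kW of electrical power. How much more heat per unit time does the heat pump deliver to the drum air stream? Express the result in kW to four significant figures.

In absolute terms T_C = 293.43 K and T_H = 331.37 K, so ΔT = 37.94 K.
COP_Carnot = T_H/ΔT = 331.37/37.94 = 8.733.
The heat pump delivers Q̇_H = COP × Ẇ = 4.349 kW; the resistance heater delivers Ẇ = 0.4980 kW.
Extra = (COP − 1)·Ẇ = 3.851 kW.

3.851 kW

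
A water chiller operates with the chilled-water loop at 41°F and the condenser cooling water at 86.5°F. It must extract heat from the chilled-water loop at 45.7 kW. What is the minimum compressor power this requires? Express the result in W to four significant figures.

4153 W

In absolute terms T_C = 278.15 K and T_H = 303.43 K, so ΔT = 25.28 K.
COP_Carnot = T_C/ΔT = 278.15/25.28 = 11.00.
Ẇ_min = Q̇/COP_Carnot = 45.70/11.00 = 4.153 kW = 4153 W.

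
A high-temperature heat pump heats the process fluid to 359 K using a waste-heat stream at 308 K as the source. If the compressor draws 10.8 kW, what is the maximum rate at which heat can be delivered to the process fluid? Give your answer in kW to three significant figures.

76.0 kW

The reservoir spacing is ΔT = 359 − 308 = 51.00 K.
COP_Carnot = T_H/ΔT = 359.00/51.00 = 7.039.
Q̇_max = COP_Carnot × Ẇ = 7.039 × 10.80 kW = 76.02 kW.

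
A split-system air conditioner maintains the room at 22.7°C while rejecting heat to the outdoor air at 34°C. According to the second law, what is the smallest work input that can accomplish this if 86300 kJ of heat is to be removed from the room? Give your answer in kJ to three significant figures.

In absolute terms T_C = 295.85 K and T_H = 307.15 K, so ΔT = 11.30 K.
The reversible limit is COP_R = T_C/ΔT = 26.18, so W_min = Q_C/COP = Q_C·ΔT/T_C.
W_min = 86300 × 11.30/295.85 = 3296 kJ.

3300 kJ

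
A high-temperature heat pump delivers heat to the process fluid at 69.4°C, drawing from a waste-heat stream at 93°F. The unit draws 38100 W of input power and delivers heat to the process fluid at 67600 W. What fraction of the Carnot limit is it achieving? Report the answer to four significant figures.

COP_actual = Q̇_H/Ẇ = 67600/38100 = 1.774.
In absolute terms T_C = 307.04 K and T_H = 342.55 K, so ΔT = 35.51 K.
COP_Carnot = T_H/ΔT = 342.55/35.51 = 9.646.
η_II = COP_actual/COP_Carnot = 1.774/9.646 = 0.1839.

0.1839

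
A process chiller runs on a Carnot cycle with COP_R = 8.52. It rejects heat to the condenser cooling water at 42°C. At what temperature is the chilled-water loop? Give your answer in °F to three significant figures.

48.0 °F

For a Carnot refrigerator COP_R = T_C/(T_H − T_C), so T_C = COP·T_H/(1 + COP).
With T_H = 315.15 K, T_C = 8.52 × 315.15/9.520 = 282.05 K.
Converting, 282.05 K = 48.01°F.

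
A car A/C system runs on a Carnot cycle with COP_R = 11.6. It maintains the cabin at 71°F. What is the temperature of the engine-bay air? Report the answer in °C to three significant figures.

COP_R = T_C/(T_H − T_C) gives T_H − T_C = T_C/COP.
With T_C = 294.82 K, T_H = 294.82 × (1 + 1/11.6) = 320.23 K.
Converting, 320.23 K = 47.08°C.

47.1 °C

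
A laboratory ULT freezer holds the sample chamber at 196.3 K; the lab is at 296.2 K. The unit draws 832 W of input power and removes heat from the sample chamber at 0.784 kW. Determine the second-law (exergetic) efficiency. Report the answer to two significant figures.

Converting, Q̇_C = 0.7840 kW = 784.0 W, so COP_actual = Q̇_C/Ẇ = 784.0/832.0 = 0.9423.
The reservoir spacing is ΔT = 296.2 − 196.3 = 99.90 K.
COP_Carnot = T_C/ΔT = 196.30/99.90 = 1.965.
η_II = COP_actual/COP_Carnot = 0.9423/1.965 = 0.4796.

0.48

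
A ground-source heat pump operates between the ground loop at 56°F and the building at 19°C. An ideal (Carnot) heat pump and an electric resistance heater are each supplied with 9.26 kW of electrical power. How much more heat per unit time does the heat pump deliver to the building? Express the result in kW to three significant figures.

In absolute terms T_C = 286.48 K and T_H = 292.15 K, so ΔT = 5.667 K.
COP_Carnot = T_H/ΔT = 292.15/5.667 = 51.56.
The heat pump delivers Q̇_H = COP × Ẇ = 477.4 kW; the resistance heater delivers Ẇ = 9.260 kW.
Extra = (COP − 1)·Ẇ = 468.1 kW.

468 kW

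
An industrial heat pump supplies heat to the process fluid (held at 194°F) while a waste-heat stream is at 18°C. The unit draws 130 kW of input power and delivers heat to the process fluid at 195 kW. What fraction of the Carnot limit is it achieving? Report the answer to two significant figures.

COP_actual = Q̇_H/Ẇ = 195.0/130.0 = 1.500.
In absolute terms T_C = 291.15 K and T_H = 363.15 K, so ΔT = 72.00 K.
COP_Carnot = T_H/ΔT = 363.15/72.00 = 5.044.
η_II = COP_actual/COP_Carnot = 1.500/5.044 = 0.2974.

0.30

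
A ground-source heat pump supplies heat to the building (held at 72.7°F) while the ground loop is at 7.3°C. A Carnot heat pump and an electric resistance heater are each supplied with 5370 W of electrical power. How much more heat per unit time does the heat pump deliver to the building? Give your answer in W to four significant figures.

98360 W

In absolute terms T_C = 280.45 K and T_H = 295.76 K, so ΔT = 15.31 K.
COP_Carnot = T_H/ΔT = 295.76/15.31 = 19.32.
The heat pump delivers Q̇_H = COP × Ẇ = 103700 W; the resistance heater delivers Ẇ = 5370 W.
Extra = (COP − 1)·Ẇ = 98360 W.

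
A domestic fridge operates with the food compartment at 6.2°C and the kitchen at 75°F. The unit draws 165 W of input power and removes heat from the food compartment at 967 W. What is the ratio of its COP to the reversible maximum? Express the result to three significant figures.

0.371

COP_actual = Q̇_C/Ẇ = 967.0/165.0 = 5.861.
In absolute terms T_C = 279.35 K and T_H = 297.04 K, so ΔT = 17.69 K.
COP_Carnot = T_C/ΔT = 279.35/17.69 = 15.79.
η_II = COP_actual/COP_Carnot = 5.861/15.79 = 0.3711.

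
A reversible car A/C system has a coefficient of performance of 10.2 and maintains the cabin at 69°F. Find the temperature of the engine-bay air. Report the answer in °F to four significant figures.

120.8 °F

COP_R = T_C/(T_H − T_C) gives T_H − T_C = T_C/COP.
With T_C = 293.71 K, T_H = 293.71 × (1 + 1/10.2) = 322.50 K.
Converting, 322.50 K = 120.83°F.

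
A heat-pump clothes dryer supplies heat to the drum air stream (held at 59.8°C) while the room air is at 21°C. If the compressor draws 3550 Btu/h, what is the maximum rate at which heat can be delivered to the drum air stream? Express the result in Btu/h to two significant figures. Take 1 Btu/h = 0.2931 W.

30000 Btu/h

In absolute terms T_C = 294.15 K and T_H = 332.95 K, so ΔT = 38.80 K.
COP_Carnot = T_H/ΔT = 332.95/38.80 = 8.581.
Q̇_max = COP_Carnot × Ẇ = 8.581 × 3550 Btu/h = 30460 Btu/h.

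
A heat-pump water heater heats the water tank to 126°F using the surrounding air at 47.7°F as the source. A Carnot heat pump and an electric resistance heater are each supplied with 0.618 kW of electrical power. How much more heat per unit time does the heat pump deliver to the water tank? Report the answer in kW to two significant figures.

4.0 kW

In absolute terms T_C = 281.87 K and T_H = 325.37 K, so ΔT = 43.50 K.
COP_Carnot = T_H/ΔT = 325.37/43.50 = 7.480.
The heat pump delivers Q̇_H = COP × Ẇ = 4.623 kW; the resistance heater delivers Ẇ = 0.6180 kW.
Extra = (COP − 1)·Ẇ = 4.005 kW.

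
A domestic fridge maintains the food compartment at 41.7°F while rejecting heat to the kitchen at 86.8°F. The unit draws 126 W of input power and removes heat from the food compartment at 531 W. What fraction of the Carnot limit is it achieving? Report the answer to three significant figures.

0.379

COP_actual = Q̇_C/Ẇ = 531.0/126.0 = 4.214.
In absolute terms T_C = 278.54 K and T_H = 303.59 K, so ΔT = 25.06 K.
COP_Carnot = T_C/ΔT = 278.54/25.06 = 11.12.
η_II = COP_actual/COP_Carnot = 4.214/11.12 = 0.3791.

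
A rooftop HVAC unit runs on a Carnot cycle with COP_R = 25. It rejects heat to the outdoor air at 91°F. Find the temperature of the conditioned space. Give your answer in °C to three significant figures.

For a Carnot refrigerator COP_R = T_C/(T_H − T_C), so T_C = COP·T_H/(1 + COP).
With T_H = 305.93 K, T_C = 25 × 305.93/26.00 = 294.16 K.
Converting, 294.16 K = 21.01°C.

21.0 °C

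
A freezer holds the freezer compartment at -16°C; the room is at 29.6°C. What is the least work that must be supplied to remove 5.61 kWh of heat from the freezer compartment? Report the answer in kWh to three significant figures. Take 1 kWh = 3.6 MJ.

0.995 kWh

In absolute terms T_C = 257.15 K and T_H = 302.75 K, so ΔT = 45.60 K.
The reversible limit is COP_R = T_C/ΔT = 5.639, so W_min = Q_C/COP = Q_C·ΔT/T_C.
W_min = 5.610 × 45.60/257.15 = 0.9948 kWh.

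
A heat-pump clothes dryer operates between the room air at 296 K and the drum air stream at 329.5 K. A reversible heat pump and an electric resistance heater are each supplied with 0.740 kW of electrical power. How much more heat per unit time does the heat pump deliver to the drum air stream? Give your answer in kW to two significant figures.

6.5 kW

The reservoir spacing is ΔT = 329.5 − 296 = 33.50 K.
COP_Carnot = T_H/ΔT = 329.50/33.50 = 9.836.
The heat pump delivers Q̇_H = COP × Ẇ = 7.279 kW; the resistance heater delivers Ẇ = 0.7400 kW.
Extra = (COP − 1)·Ẇ = 6.539 kW.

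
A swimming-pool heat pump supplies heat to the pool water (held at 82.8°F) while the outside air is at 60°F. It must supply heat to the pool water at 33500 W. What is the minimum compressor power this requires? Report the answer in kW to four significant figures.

In absolute terms T_C = 288.71 K and T_H = 301.37 K, so ΔT = 12.67 K.
COP_Carnot = T_H/ΔT = 301.37/12.67 = 23.79.
Ẇ_min = Q̇/COP_Carnot = 33500/23.79 = 1408 W = 1.408 kW.

1.408 kW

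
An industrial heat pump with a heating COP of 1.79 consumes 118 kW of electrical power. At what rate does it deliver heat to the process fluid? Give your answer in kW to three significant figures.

Q̇_H = COP_HP × Ẇ = 1.79 × 118.0 = 211.2 kW.

211 kW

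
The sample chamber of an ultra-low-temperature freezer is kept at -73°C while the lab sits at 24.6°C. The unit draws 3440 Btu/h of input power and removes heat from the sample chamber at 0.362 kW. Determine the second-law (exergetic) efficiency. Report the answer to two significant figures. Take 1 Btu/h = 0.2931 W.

0.18

Converting, Q̇_C = 0.3620 kW = 1235 Btu/h, so COP_actual = Q̇_C/Ẇ = 1235/3440 = 0.3590.
In absolute terms T_C = 200.15 K and T_H = 297.75 K, so ΔT = 97.60 K.
COP_Carnot = T_C/ΔT = 200.15/97.60 = 2.051.
η_II = COP_actual/COP_Carnot = 0.3590/2.051 = 0.1751.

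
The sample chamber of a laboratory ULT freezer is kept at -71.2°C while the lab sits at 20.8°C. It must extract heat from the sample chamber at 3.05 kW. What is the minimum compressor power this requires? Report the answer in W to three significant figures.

1390 W

In absolute terms T_C = 201.95 K and T_H = 293.95 K, so ΔT = 92.00 K.
COP_Carnot = T_C/ΔT = 201.95/92.00 = 2.195.
Ẇ_min = Q̇/COP_Carnot = 3.050/2.195 = 1.389 kW = 1389 W.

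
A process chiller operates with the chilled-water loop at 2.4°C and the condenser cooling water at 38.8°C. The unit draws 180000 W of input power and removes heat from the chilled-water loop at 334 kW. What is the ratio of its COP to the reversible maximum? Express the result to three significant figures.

Converting, Q̇_C = 334.0 kW = 334000 W, so COP_actual = Q̇_C/Ẇ = 334000/180000 = 1.856.
In absolute terms T_C = 275.55 K and T_H = 311.95 K, so ΔT = 36.40 K.
COP_Carnot = T_C/ΔT = 275.55/36.40 = 7.570.
η_II = COP_actual/COP_Carnot = 1.856/7.570 = 0.2451.

0.245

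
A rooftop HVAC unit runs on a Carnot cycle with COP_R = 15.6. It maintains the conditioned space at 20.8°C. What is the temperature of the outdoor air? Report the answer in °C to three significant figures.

39.6 °C

COP_R = T_C/(T_H − T_C) gives T_H − T_C = T_C/COP.
With T_C = 293.95 K, T_H = 293.95 × (1 + 1/15.6) = 312.79 K.
Converting, 312.79 K = 39.64°C.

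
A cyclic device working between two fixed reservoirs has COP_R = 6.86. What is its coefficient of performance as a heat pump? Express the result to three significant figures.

The first law on one cycle gives Q_H = Q_C + W, so Q_H/W = Q_C/W + 1.
COP_HP = COP_R + 1 = 6.86 + 1 = 7.86.

7.86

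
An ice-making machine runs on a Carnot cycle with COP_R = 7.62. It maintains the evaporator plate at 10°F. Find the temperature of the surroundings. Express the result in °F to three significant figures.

71.6 °F

COP_R = T_C/(T_H − T_C) gives T_H − T_C = T_C/COP.
With T_C = 260.93 K, T_H = 260.93 × (1 + 1/7.62) = 295.17 K.
Converting, 295.17 K = 71.64°F.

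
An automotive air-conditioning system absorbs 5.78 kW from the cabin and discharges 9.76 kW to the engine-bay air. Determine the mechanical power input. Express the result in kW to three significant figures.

For a cyclic device the first law requires Q̇_H = Q̇_C + Ẇ.
Ẇ = Q̇_H − Q̇_C = 3.980 kW.

3.98 kW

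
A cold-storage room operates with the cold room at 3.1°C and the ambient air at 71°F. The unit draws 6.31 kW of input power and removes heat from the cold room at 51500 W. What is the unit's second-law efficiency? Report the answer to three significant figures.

0.549

Converting, Q̇_C = 51500 W = 51.50 kW, so COP_actual = Q̇_C/Ẇ = 51.50/6.310 = 8.162.
In absolute terms T_C = 276.25 K and T_H = 294.82 K, so ΔT = 18.57 K.
COP_Carnot = T_C/ΔT = 276.25/18.57 = 14.88.
η_II = COP_actual/COP_Carnot = 8.162/14.88 = 0.5485.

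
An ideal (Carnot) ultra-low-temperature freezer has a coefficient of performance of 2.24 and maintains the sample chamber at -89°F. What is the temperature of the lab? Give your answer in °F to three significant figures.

76.5 °F

COP_R = T_C/(T_H − T_C) gives T_H − T_C = T_C/COP.
With T_C = 205.93 K, T_H = 205.93 × (1 + 1/2.24) = 297.86 K.
Converting, 297.86 K = 76.48°F.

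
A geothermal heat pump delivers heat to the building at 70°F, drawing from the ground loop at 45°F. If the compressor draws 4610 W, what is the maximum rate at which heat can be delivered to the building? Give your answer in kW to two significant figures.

98 kW

In absolute terms T_C = 280.37 K and T_H = 294.26 K, so ΔT = 13.89 K.
COP_Carnot = T_H/ΔT = 294.26/13.89 = 21.19.
Q̇_max = COP_Carnot × Ẇ = 21.19 × 4610 W = 97670 W = 97.67 kW.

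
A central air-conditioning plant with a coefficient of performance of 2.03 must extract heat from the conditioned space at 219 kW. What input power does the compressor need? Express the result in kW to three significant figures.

108 kW

Ẇ = Q̇_C/COP = 219.0/2.03 = 107.9 kW.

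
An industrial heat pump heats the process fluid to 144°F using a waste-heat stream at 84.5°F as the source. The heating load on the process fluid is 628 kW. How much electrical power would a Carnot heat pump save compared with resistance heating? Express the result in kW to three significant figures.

566 kW

In absolute terms T_C = 302.32 K and T_H = 335.37 K, so ΔT = 33.06 K.
COP_Carnot = T_H/ΔT = 335.37/33.06 = 10.15.
Resistance heating needs Ẇ_res = Q̇_H = 628.0 kW; the reversible heat pump needs only Ẇ_hp = Q̇_H/COP = 61.90 kW.
Saving = 628.0 − 61.90 = 566.1 kW.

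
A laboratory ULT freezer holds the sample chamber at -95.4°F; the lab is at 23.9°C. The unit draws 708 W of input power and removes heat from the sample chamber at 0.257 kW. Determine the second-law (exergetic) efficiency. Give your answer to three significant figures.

0.170

Converting, Q̇_C = 0.2570 kW = 257.0 W, so COP_actual = Q̇_C/Ẇ = 257.0/708.0 = 0.3630.
In absolute terms T_C = 202.37 K and T_H = 297.05 K, so ΔT = 94.68 K.
COP_Carnot = T_C/ΔT = 202.37/94.68 = 2.137.
η_II = COP_actual/COP_Carnot = 0.3630/2.137 = 0.1698.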